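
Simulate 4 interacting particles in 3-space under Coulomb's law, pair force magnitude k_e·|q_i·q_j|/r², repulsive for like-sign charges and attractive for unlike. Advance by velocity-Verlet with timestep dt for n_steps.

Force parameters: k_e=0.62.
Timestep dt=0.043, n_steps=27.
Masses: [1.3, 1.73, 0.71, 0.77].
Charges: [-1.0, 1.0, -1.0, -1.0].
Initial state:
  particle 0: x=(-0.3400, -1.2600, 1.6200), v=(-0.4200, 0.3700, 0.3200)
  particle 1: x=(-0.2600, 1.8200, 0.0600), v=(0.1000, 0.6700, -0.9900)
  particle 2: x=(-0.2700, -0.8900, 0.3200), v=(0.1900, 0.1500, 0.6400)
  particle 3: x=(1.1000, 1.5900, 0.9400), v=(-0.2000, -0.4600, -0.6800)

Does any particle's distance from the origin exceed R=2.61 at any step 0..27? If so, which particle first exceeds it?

yes, particle 1

step 0: x0=(-0.3400, -1.2600, 1.6200) x1=(-0.2600, 1.8200, 0.0600) x2=(-0.2700, -0.8900, 0.3200) x3=(1.1000, 1.5900, 0.9400)
step 1: x0=(-0.3581, -1.2442, 1.6340) x1=(-0.2556, 1.8487, 0.0175) x2=(-0.2619, -0.8834, 0.3471) x3=(1.0912, 1.5704, 0.9106)
step 2: x0=(-0.3763, -1.2285, 1.6484) x1=(-0.2510, 1.8773, -0.0248) x2=(-0.2537, -0.8765, 0.3732) x3=(1.0822, 1.5512, 0.8809)
step 3: x0=(-0.3945, -1.2129, 1.6633) x1=(-0.2462, 1.9056, -0.0669) x2=(-0.2456, -0.8694, 0.3984) x3=(1.0728, 1.5323, 0.8509)
step 4: x0=(-0.4128, -1.1975, 1.6787) x1=(-0.2412, 1.9338, -0.1089) x2=(-0.2375, -0.8620, 0.4226) x3=(1.0632, 1.5139, 0.8207)
step 5: x0=(-0.4313, -1.1822, 1.6946) x1=(-0.2360, 1.9618, -0.1507) x2=(-0.2294, -0.8543, 0.4459) x3=(1.0533, 1.4959, 0.7900)
step 6: x0=(-0.4498, -1.1671, 1.7109) x1=(-0.2307, 1.9896, -0.1923) x2=(-0.2212, -0.8464, 0.4682) x3=(1.0431, 1.4784, 0.7591)
step 7: x0=(-0.4685, -1.1521, 1.7277) x1=(-0.2251, 2.0172, -0.2338) x2=(-0.2130, -0.8383, 0.4895) x3=(1.0327, 1.4613, 0.7279)
step 8: x0=(-0.4873, -1.1373, 1.7451) x1=(-0.2194, 2.0447, -0.2750) x2=(-0.2047, -0.8299, 0.5099) x3=(1.0221, 1.4447, 0.6963)
step 9: x0=(-0.5063, -1.1226, 1.7629) x1=(-0.2135, 2.0719, -0.3161) x2=(-0.1963, -0.8214, 0.5293) x3=(1.0113, 1.4286, 0.6644)
step 10: x0=(-0.5254, -1.1080, 1.7812) x1=(-0.2075, 2.0989, -0.3570) x2=(-0.1878, -0.8127, 0.5477) x3=(1.0003, 1.4131, 0.6321)
step 11: x0=(-0.5447, -1.0936, 1.7999) x1=(-0.2013, 2.1258, -0.3977) x2=(-0.1791, -0.8039, 0.5652) x3=(0.9891, 1.3980, 0.5995)
step 12: x0=(-0.5642, -1.0793, 1.8192) x1=(-0.1949, 2.1524, -0.4383) x2=(-0.1704, -0.7949, 0.5817) x3=(0.9777, 1.3835, 0.5665)
step 13: x0=(-0.5839, -1.0652, 1.8389) x1=(-0.1884, 2.1789, -0.4787) x2=(-0.1615, -0.7858, 0.5974) x3=(0.9662, 1.3696, 0.5332)
step 14: x0=(-0.6037, -1.0511, 1.8591) x1=(-0.1818, 2.2051, -0.5189) x2=(-0.1524, -0.7767, 0.6122) x3=(0.9545, 1.3562, 0.4996)
step 15: x0=(-0.6238, -1.0372, 1.8797) x1=(-0.1750, 2.2312, -0.5589) x2=(-0.1432, -0.7674, 0.6261) x3=(0.9427, 1.3434, 0.4656)
step 16: x0=(-0.6441, -1.0234, 1.9008) x1=(-0.1680, 2.2570, -0.5987) x2=(-0.1338, -0.7581, 0.6392) x3=(0.9308, 1.3312, 0.4312)
step 17: x0=(-0.6645, -1.0098, 1.9222) x1=(-0.1610, 2.2827, -0.6384) x2=(-0.1242, -0.7487, 0.6515) x3=(0.9188, 1.3196, 0.3964)
step 18: x0=(-0.6852, -0.9962, 1.9441) x1=(-0.1538, 2.3081, -0.6779) x2=(-0.1145, -0.7393, 0.6631) x3=(0.9067, 1.3086, 0.3613)
step 19: x0=(-0.7061, -0.9827, 1.9664) x1=(-0.1465, 2.3334, -0.7173) x2=(-0.1045, -0.7299, 0.6739) x3=(0.8945, 1.2982, 0.3258)
step 20: x0=(-0.7272, -0.9693, 1.9891) x1=(-0.1391, 2.3584, -0.7564) x2=(-0.0944, -0.7205, 0.6840) x3=(0.8823, 1.2884, 0.2899)
step 21: x0=(-0.7485, -0.9561, 2.0122) x1=(-0.1316, 2.3833, -0.7955) x2=(-0.0841, -0.7111, 0.6935) x3=(0.8699, 1.2793, 0.2537)
step 22: x0=(-0.7700, -0.9429, 2.0356) x1=(-0.1240, 2.4079, -0.8343) x2=(-0.0736, -0.7018, 0.7023) x3=(0.8576, 1.2707, 0.2170)
step 23: x0=(-0.7917, -0.9297, 2.0594) x1=(-0.1163, 2.4324, -0.8730) x2=(-0.0630, -0.6925, 0.7105) x3=(0.8452, 1.2628, 0.1800)
step 24: x0=(-0.8136, -0.9167, 2.0835) x1=(-0.1085, 2.4567, -0.9116) x2=(-0.0521, -0.6833, 0.7181) x3=(0.8327, 1.2556, 0.1425)
step 25: x0=(-0.8358, -0.9037, 2.1080) x1=(-0.1005, 2.4807, -0.9499) x2=(-0.0411, -0.6742, 0.7253) x3=(0.8202, 1.2489, 0.1047)
step 26: x0=(-0.8581, -0.8908, 2.1327) x1=(-0.0925, 2.5046, -0.9882) x2=(-0.0299, -0.6652, 0.7319) x3=(0.8077, 1.2429, 0.0664)
step 27: x0=(-0.8806, -0.8780, 2.1577) x1=(-0.0844, 2.5283, -1.0263) x2=(-0.0185, -0.6562, 0.7380) x3=(0.7952, 1.2376, 0.0277)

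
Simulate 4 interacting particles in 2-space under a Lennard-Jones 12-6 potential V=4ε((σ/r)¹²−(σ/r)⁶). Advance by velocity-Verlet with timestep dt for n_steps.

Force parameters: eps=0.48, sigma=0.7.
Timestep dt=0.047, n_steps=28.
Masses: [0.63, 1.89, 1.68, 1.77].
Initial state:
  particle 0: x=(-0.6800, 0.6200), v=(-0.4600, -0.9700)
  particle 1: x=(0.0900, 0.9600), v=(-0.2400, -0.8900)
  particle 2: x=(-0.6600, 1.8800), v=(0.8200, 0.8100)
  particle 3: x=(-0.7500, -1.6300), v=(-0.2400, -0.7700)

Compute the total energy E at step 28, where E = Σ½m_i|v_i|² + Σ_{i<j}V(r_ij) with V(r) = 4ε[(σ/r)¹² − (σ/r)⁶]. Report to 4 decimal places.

2.2974

step 0: x0=(-0.6800, 0.6200) x1=(0.0900, 0.9600) x2=(-0.6600, 1.8800) x3=(-0.7500, -1.6300)
step 1: x0=(-0.6992, 0.5759) x1=(0.0778, 0.9180) x2=(-0.6213, 1.9177) x3=(-0.7613, -1.6662)
step 2: x0=(-0.7132, 0.5347) x1=(0.0636, 0.8755) x2=(-0.5824, 1.9549) x3=(-0.7726, -1.7024)
step 3: x0=(-0.7221, 0.4960) x1=(0.0476, 0.8325) x2=(-0.5433, 1.9916) x3=(-0.7838, -1.7385)
step 4: x0=(-0.7262, 0.4597) x1=(0.0299, 0.7891) x2=(-0.5041, 2.0280) x3=(-0.7951, -1.7747)
step 5: x0=(-0.7259, 0.4254) x1=(0.0107, 0.7452) x2=(-0.4649, 2.0641) x3=(-0.8064, -1.8109)
step 6: x0=(-0.7232, 0.3923) x1=(-0.0094, 0.7011) x2=(-0.4256, 2.1000) x3=(-0.8177, -1.8470)
step 7: x0=(-0.7220, 0.3586) x1=(-0.0290, 0.6573) x2=(-0.3862, 2.1358) x3=(-0.8289, -1.8831)
step 8: x0=(-0.7294, 0.3212) x1=(-0.0457, 0.6148) x2=(-0.3469, 2.1715) x3=(-0.8402, -1.9193)
step 9: x0=(-0.7502, 0.2782) x1=(-0.0580, 0.5743) x2=(-0.3075, 2.2070) x3=(-0.8515, -1.9554)
step 10: x0=(-0.7802, 0.2312) x1=(-0.0672, 0.5351) x2=(-0.2682, 2.2425) x3=(-0.8628, -1.9915)
step 11: x0=(-0.8125, 0.1832) x1=(-0.0757, 0.4964) x2=(-0.2288, 2.2780) x3=(-0.8740, -2.0276)
step 12: x0=(-0.8426, 0.1362) x1=(-0.0849, 0.4573) x2=(-0.1894, 2.3134) x3=(-0.8853, -2.0637)
step 13: x0=(-0.8685, 0.0910) x1=(-0.0955, 0.4176) x2=(-0.1500, 2.3487) x3=(-0.8966, -2.0998)
step 14: x0=(-0.8895, 0.0478) x1=(-0.1077, 0.3773) x2=(-0.1107, 2.3841) x3=(-0.9078, -2.1359)
step 15: x0=(-0.9054, 0.0067) x1=(-0.1216, 0.3363) x2=(-0.0713, 2.4194) x3=(-0.9191, -2.1720)
step 16: x0=(-0.9162, -0.0322) x1=(-0.1373, 0.2946) x2=(-0.0320, 2.4548) x3=(-0.9304, -2.2080)
step 17: x0=(-0.9220, -0.0690) x1=(-0.1546, 0.2521) x2=(0.0074, 2.4901) x3=(-0.9417, -2.2441)
step 18: x0=(-0.9231, -0.1039) x1=(-0.1734, 0.2090) x2=(0.0468, 2.5254) x3=(-0.9529, -2.2801)
step 19: x0=(-0.9208, -0.1374) x1=(-0.1934, 0.1655) x2=(0.0861, 2.5607) x3=(-0.9642, -2.3162)
step 20: x0=(-0.9182, -0.1707) x1=(-0.2135, 0.1219) x2=(0.1255, 2.5960) x3=(-0.9755, -2.3522)
step 21: x0=(-0.9211, -0.2064) x1=(-0.2318, 0.0791) x2=(0.1649, 2.6313) x3=(-0.9867, -2.3882)
step 22: x0=(-0.9365, -0.2473) x1=(-0.2459, 0.0380) x2=(0.2042, 2.6666) x3=(-0.9980, -2.4242)
step 23: x0=(-0.9638, -0.2931) x1=(-0.2560, -0.0015) x2=(0.2436, 2.7019) x3=(-1.0092, -2.4602)
step 24: x0=(-0.9959, -0.3409) x1=(-0.2646, -0.0403) x2=(0.2829, 2.7372) x3=(-1.0205, -2.4962)
step 25: x0=(-1.0271, -0.3884) x1=(-0.2734, -0.0792) x2=(0.3223, 2.7725) x3=(-1.0318, -2.5322)
step 26: x0=(-1.0548, -0.4344) x1=(-0.2834, -0.1186) x2=(0.3616, 2.8077) x3=(-1.0430, -2.5682)
step 27: x0=(-1.0778, -0.4786) x1=(-0.2950, -0.1587) x2=(0.4010, 2.8430) x3=(-1.0543, -2.6041)
step 28: x0=(-1.0957, -0.5206) x1=(-0.3082, -0.1994) x2=(0.4404, 2.8783) x3=(-1.0656, -2.6401)
step 0 velocities: v0=(-0.4600, -0.9700) v1=(-0.2400, -0.8900) v2=(0.8200, 0.8100) v3=(-0.2400, -0.7700)
step 0: KE=2.8576, PE=-0.5596, E=2.2981
step 28 velocities: v0=(-0.3258, -0.8732) v1=(-0.3006, -0.8745) v2=(0.8374, 0.7507) v3=(-0.2396, -0.7647)
step 28: KE=2.7124, PE=-0.4150, E=2.2974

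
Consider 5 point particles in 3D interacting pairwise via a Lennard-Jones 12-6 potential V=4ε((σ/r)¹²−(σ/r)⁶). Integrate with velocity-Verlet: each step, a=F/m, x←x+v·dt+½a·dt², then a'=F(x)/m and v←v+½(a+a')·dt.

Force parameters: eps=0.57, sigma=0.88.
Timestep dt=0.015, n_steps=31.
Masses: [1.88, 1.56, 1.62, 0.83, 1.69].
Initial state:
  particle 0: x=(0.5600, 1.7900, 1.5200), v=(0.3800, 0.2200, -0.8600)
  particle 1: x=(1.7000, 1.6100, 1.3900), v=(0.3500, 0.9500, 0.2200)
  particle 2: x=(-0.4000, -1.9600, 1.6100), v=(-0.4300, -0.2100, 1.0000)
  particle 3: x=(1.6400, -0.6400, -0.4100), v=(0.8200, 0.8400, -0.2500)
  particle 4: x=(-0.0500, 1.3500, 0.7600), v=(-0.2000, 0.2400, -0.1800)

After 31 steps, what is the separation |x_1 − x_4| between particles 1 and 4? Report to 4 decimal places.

2.0744

step 0: x0=(0.5600, 1.7900, 1.5200) x1=(1.7000, 1.6100, 1.3900) x2=(-0.4000, -1.9600, 1.6100) x3=(1.6400, -0.6400, -0.4100) x4=(-0.0500, 1.3500, 0.7600)
step 1: x0=(0.5657, 1.7933, 1.5070) x1=(1.7051, 1.6243, 1.3933) x2=(-0.4064, -1.9631, 1.6250) x3=(1.6523, -0.6274, -0.4137) x4=(-0.0529, 1.3536, 0.7574)
step 2: x0=(0.5715, 1.7964, 1.4939) x1=(1.7101, 1.6386, 1.3966) x2=(-0.4129, -1.9663, 1.6400) x3=(1.6646, -0.6148, -0.4175) x4=(-0.0558, 1.3574, 0.7549)
step 3: x0=(0.5774, 1.7995, 1.4807) x1=(1.7148, 1.6529, 1.4000) x2=(-0.4193, -1.9694, 1.6550) x3=(1.6769, -0.6022, -0.4212) x4=(-0.0584, 1.3612, 0.7525)
step 4: x0=(0.5833, 1.8024, 1.4673) x1=(1.7193, 1.6672, 1.4033) x2=(-0.4258, -1.9726, 1.6700) x3=(1.6892, -0.5896, -0.4250) x4=(-0.0610, 1.3651, 0.7503)
step 5: x0=(0.5893, 1.8053, 1.4538) x1=(1.7236, 1.6816, 1.4067) x2=(-0.4322, -1.9757, 1.6850) x3=(1.7015, -0.5770, -0.4287) x4=(-0.0634, 1.3690, 0.7483)
step 6: x0=(0.5953, 1.8081, 1.4401) x1=(1.7277, 1.6960, 1.4100) x2=(-0.4387, -1.9789, 1.7000) x3=(1.7138, -0.5644, -0.4325) x4=(-0.0658, 1.3731, 0.7463)
step 7: x0=(0.6015, 1.8108, 1.4264) x1=(1.7316, 1.7104, 1.4134) x2=(-0.4451, -1.9820, 1.7150) x3=(1.7261, -0.5518, -0.4362) x4=(-0.0679, 1.3772, 0.7445)
step 8: x0=(0.6076, 1.8134, 1.4125) x1=(1.7352, 1.7248, 1.4168) x2=(-0.4516, -1.9852, 1.7300) x3=(1.7384, -0.5391, -0.4399) x4=(-0.0700, 1.3814, 0.7428)
step 9: x0=(0.6139, 1.8159, 1.3986) x1=(1.7386, 1.7392, 1.4201) x2=(-0.4580, -1.9883, 1.7450) x3=(1.7507, -0.5265, -0.4437) x4=(-0.0719, 1.3857, 0.7412)
step 10: x0=(0.6203, 1.8183, 1.3845) x1=(1.7418, 1.7537, 1.4235) x2=(-0.4645, -1.9915, 1.7600) x3=(1.7629, -0.5139, -0.4474) x4=(-0.0737, 1.3900, 0.7398)
step 11: x0=(0.6267, 1.8207, 1.3703) x1=(1.7448, 1.7681, 1.4268) x2=(-0.4709, -1.9946, 1.7750) x3=(1.7752, -0.5013, -0.4512) x4=(-0.0754, 1.3945, 0.7384)
step 12: x0=(0.6332, 1.8230, 1.3561) x1=(1.7475, 1.7826, 1.4302) x2=(-0.4774, -1.9978, 1.7900) x3=(1.7875, -0.4887, -0.4549) x4=(-0.0770, 1.3990, 0.7371)
step 13: x0=(0.6398, 1.8253, 1.3418) x1=(1.7501, 1.7971, 1.4335) x2=(-0.4838, -2.0009, 1.8050) x3=(1.7998, -0.4761, -0.4586) x4=(-0.0785, 1.4035, 0.7360)
step 14: x0=(0.6464, 1.8274, 1.3274) x1=(1.7524, 1.8116, 1.4368) x2=(-0.4903, -2.0041, 1.8200) x3=(1.8121, -0.4634, -0.4623) x4=(-0.0798, 1.4081, 0.7349)
step 15: x0=(0.6532, 1.8296, 1.3130) x1=(1.7544, 1.8260, 1.4400) x2=(-0.4967, -2.0072, 1.8350) x3=(1.8244, -0.4508, -0.4661) x4=(-0.0811, 1.4128, 0.7339)
step 16: x0=(0.6601, 1.8316, 1.2985) x1=(1.7563, 1.8405, 1.4433) x2=(-0.5032, -2.0104, 1.8500) x3=(1.8367, -0.4382, -0.4698) x4=(-0.0822, 1.4176, 0.7330)
step 17: x0=(0.6670, 1.8337, 1.2840) x1=(1.7579, 1.8550, 1.4465) x2=(-0.5096, -2.0135, 1.8650) x3=(1.8489, -0.4256, -0.4735) x4=(-0.0832, 1.4223, 0.7322)
step 18: x0=(0.6741, 1.8356, 1.2695) x1=(1.7593, 1.8695, 1.4496) x2=(-0.5161, -2.0167, 1.8800) x3=(1.8612, -0.4129, -0.4772) x4=(-0.0842, 1.4272, 0.7315)
step 19: x0=(0.6812, 1.8376, 1.2549) x1=(1.7604, 1.8839, 1.4528) x2=(-0.5225, -2.0198, 1.8950) x3=(1.8735, -0.4003, -0.4810) x4=(-0.0850, 1.4321, 0.7308)
step 20: x0=(0.6885, 1.8395, 1.2403) x1=(1.7613, 1.8984, 1.4559) x2=(-0.5290, -2.0229, 1.9100) x3=(1.8858, -0.3877, -0.4847) x4=(-0.0858, 1.4370, 0.7301)
step 21: x0=(0.6959, 1.8414, 1.2257) x1=(1.7621, 1.9128, 1.4589) x2=(-0.5354, -2.0261, 1.9250) x3=(1.8981, -0.3750, -0.4884) x4=(-0.0864, 1.4420, 0.7296)
step 22: x0=(0.7034, 1.8433, 1.2111) x1=(1.7625, 1.9272, 1.4619) x2=(-0.5419, -2.0292, 1.9400) x3=(1.9103, -0.3624, -0.4921) x4=(-0.0870, 1.4470, 0.7290)
step 23: x0=(0.7110, 1.8451, 1.1965) x1=(1.7628, 1.9416, 1.4648) x2=(-0.5483, -2.0324, 1.9550) x3=(1.9226, -0.3498, -0.4958) x4=(-0.0875, 1.4521, 0.7285)
step 24: x0=(0.7187, 1.8469, 1.1819) x1=(1.7628, 1.9560, 1.4677) x2=(-0.5548, -2.0355, 1.9700) x3=(1.9349, -0.3371, -0.4996) x4=(-0.0880, 1.4571, 0.7281)
step 25: x0=(0.7266, 1.8488, 1.1673) x1=(1.7627, 1.9704, 1.4705) x2=(-0.5612, -2.0387, 1.9850) x3=(1.9472, -0.3245, -0.5033) x4=(-0.0884, 1.4623, 0.7277)
step 26: x0=(0.7346, 1.8506, 1.1528) x1=(1.7623, 1.9847, 1.4733) x2=(-0.5676, -2.0418, 1.9999) x3=(1.9594, -0.3119, -0.5070) x4=(-0.0887, 1.4674, 0.7273)
step 27: x0=(0.7427, 1.8524, 1.1383) x1=(1.7617, 1.9990, 1.4760) x2=(-0.5741, -2.0449, 2.0149) x3=(1.9717, -0.2992, -0.5107) x4=(-0.0889, 1.4726, 0.7270)
step 28: x0=(0.7509, 1.8542, 1.1238) x1=(1.7608, 2.0133, 1.4786) x2=(-0.5805, -2.0481, 2.0299) x3=(1.9840, -0.2866, -0.5144) x4=(-0.0891, 1.4778, 0.7266)
step 29: x0=(0.7592, 1.8561, 1.1093) x1=(1.7598, 2.0275, 1.4811) x2=(-0.5870, -2.0512, 2.0449) x3=(1.9963, -0.2739, -0.5181) x4=(-0.0892, 1.4830, 0.7264)
step 30: x0=(0.7677, 1.8579, 1.0949) x1=(1.7585, 2.0417, 1.4836) x2=(-0.5934, -2.0544, 2.0599) x3=(2.0085, -0.2613, -0.5218) x4=(-0.0893, 1.4883, 0.7261)
step 31: x0=(0.7763, 1.8597, 1.0805) x1=(1.7571, 2.0559, 1.4860) x2=(-0.5999, -2.0575, 2.0749) x3=(2.0208, -0.2486, -0.5255) x4=(-0.0893, 1.4936, 0.7259)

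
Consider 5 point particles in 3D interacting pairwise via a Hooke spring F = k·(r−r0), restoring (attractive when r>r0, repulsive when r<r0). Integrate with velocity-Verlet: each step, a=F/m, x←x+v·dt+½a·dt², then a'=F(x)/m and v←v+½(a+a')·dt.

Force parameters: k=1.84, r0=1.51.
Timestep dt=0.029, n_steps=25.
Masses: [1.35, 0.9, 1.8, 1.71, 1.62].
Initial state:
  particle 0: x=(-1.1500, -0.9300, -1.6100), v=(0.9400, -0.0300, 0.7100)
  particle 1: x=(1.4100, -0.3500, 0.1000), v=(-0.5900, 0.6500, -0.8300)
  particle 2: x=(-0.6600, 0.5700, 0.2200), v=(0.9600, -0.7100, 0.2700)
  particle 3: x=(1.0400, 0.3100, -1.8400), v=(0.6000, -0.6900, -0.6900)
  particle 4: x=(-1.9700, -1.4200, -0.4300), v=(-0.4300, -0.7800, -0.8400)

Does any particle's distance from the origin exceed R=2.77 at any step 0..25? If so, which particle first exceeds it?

step 0: x0=(-1.1500, -0.9300, -1.6100) x1=(1.4100, -0.3500, 0.1000) x2=(-0.6600, 0.5700, 0.2200) x3=(1.0400, 0.3100, -1.8400) x4=(-1.9700, -1.4200, -0.4300)
step 1: x0=(-1.1214, -0.9301, -1.5886) x1=(1.3894, -0.3315, 0.0745) x2=(-0.6318, 0.5487, 0.2270) x3=(1.0559, 0.2893, -1.8589) x4=(-1.9804, -1.4415, -0.4545)
step 2: x0=(-1.0901, -0.9287, -1.5655) x1=(1.3620, -0.3139, 0.0462) x2=(-0.6031, 0.5258, 0.2324) x3=(1.0688, 0.2671, -1.8757) x4=(-1.9868, -1.4606, -0.4793)
step 3: x0=(-1.0562, -0.9257, -1.5409) x1=(1.3280, -0.2973, 0.0152) x2=(-0.5739, 0.5015, 0.2361) x3=(1.0786, 0.2436, -1.8903) x4=(-1.9889, -1.4773, -0.5042)
step 4: x0=(-1.0199, -0.9213, -1.5149) x1=(1.2878, -0.2817, -0.0182) x2=(-0.5442, 0.4759, 0.2382) x3=(1.0854, 0.2186, -1.9028) x4=(-1.9870, -1.4916, -0.5294)
step 5: x0=(-0.9812, -0.9156, -1.4876) x1=(1.2416, -0.2674, -0.0540) x2=(-0.5142, 0.4488, 0.2386) x3=(1.0893, 0.1924, -1.9132) x4=(-1.9810, -1.5035, -0.5548)
step 6: x0=(-0.9404, -0.9085, -1.4592) x1=(1.1900, -0.2543, -0.0920) x2=(-0.4839, 0.4205, 0.2374) x3=(1.0902, 0.1649, -1.9215) x4=(-1.9709, -1.5130, -0.5804)
step 7: x0=(-0.8975, -0.9002, -1.4296) x1=(1.1331, -0.2425, -0.1319) x2=(-0.4534, 0.3909, 0.2346) x3=(1.0881, 0.1362, -1.9277) x4=(-1.9568, -1.5202, -0.6062)
step 8: x0=(-0.8527, -0.8907, -1.3991) x1=(1.0716, -0.2322, -0.1736) x2=(-0.4228, 0.3601, 0.2302) x3=(1.0832, 0.1063, -1.9319) x4=(-1.9387, -1.5249, -0.6321)
step 9: x0=(-0.8062, -0.8801, -1.3678) x1=(1.0059, -0.2233, -0.2169) x2=(-0.3921, 0.3282, 0.2243) x3=(1.0756, 0.0753, -1.9341) x4=(-1.9168, -1.5274, -0.6581)
step 10: x0=(-0.7582, -0.8686, -1.3358) x1=(0.9363, -0.2158, -0.2617) x2=(-0.3615, 0.2953, 0.2169) x3=(1.0653, 0.0432, -1.9345) x4=(-1.8912, -1.5276, -0.6842)
step 11: x0=(-0.7089, -0.8562, -1.3033) x1=(0.8635, -0.2098, -0.3077) x2=(-0.3311, 0.2614, 0.2081) x3=(1.0523, 0.0101, -1.9332) x4=(-1.8621, -1.5256, -0.7105)
step 12: x0=(-0.6585, -0.8431, -1.2704) x1=(0.7879, -0.2053, -0.3548) x2=(-0.3008, 0.2267, 0.1980) x3=(1.0370, -0.0238, -1.9301) x4=(-1.8294, -1.5214, -0.7369)
step 13: x0=(-0.6072, -0.8294, -1.2371) x1=(0.7100, -0.2021, -0.4027) x2=(-0.2708, 0.1912, 0.1867) x3=(1.0193, -0.0587, -1.9253) x4=(-1.7935, -1.5152, -0.7633)
step 14: x0=(-0.5553, -0.8151, -1.2037) x1=(0.6303, -0.2003, -0.4515) x2=(-0.2412, 0.1549, 0.1743) x3=(0.9994, -0.0943, -1.9191) x4=(-1.7544, -1.5071, -0.7898)
step 15: x0=(-0.5028, -0.8006, -1.1703) x1=(0.5493, -0.1998, -0.5009) x2=(-0.2119, 0.1180, 0.1610) x3=(0.9775, -0.1307, -1.9115) x4=(-1.7124, -1.4970, -0.8164)
step 16: x0=(-0.4502, -0.7859, -1.1370) x1=(0.4672, -0.2003, -0.5509) x2=(-0.1830, 0.0806, 0.1468) x3=(0.9537, -0.1677, -1.9026) x4=(-1.6676, -1.4852, -0.8431)
step 17: x0=(-0.3975, -0.7711, -1.1039) x1=(0.3846, -0.2017, -0.6013) x2=(-0.1545, 0.0427, 0.1319) x3=(0.9281, -0.2053, -1.8925) x4=(-1.6203, -1.4718, -0.8698)
step 18: x0=(-0.3449, -0.7566, -1.0711) x1=(0.3018, -0.2038, -0.6522) x2=(-0.1265, 0.0045, 0.1165) x3=(0.9010, -0.2435, -1.8813) x4=(-1.5706, -1.4568, -0.8966)
step 19: x0=(-0.2927, -0.7423, -1.0387) x1=(0.2189, -0.2063, -0.7034) x2=(-0.0988, -0.0342, 0.1008) x3=(0.8725, -0.2822, -1.8692) x4=(-1.5188, -1.4404, -0.9233)
step 20: x0=(-0.2409, -0.7287, -1.0068) x1=(0.1361, -0.2088, -0.7550) x2=(-0.0714, -0.0731, 0.0848) x3=(0.8429, -0.3212, -1.8563) x4=(-1.4650, -1.4228, -0.9502)
step 21: x0=(-0.1896, -0.7158, -0.9754) x1=(0.0535, -0.2109, -0.8069) x2=(-0.0442, -0.1122, 0.0687) x3=(0.8122, -0.3607, -1.8426) x4=(-1.4096, -1.4041, -0.9770)
step 22: x0=(-0.1388, -0.7040, -0.9445) x1=(-0.0291, -0.2122, -0.8592) x2=(-0.0172, -0.1516, 0.0527) x3=(0.7806, -0.4004, -1.8284) x4=(-1.3527, -1.3844, -1.0039)
step 23: x0=(-0.0883, -0.6936, -0.9141) x1=(-0.1119, -0.2121, -0.9120) x2=(0.0096, -0.1912, 0.0367) x3=(0.7484, -0.4405, -1.8137) x4=(-1.2945, -1.3639, -1.0307)
step 24: x0=(-0.0379, -0.6844, -0.8838) x1=(-0.1953, -0.2103, -0.9654) x2=(0.0365, -0.2308, 0.0209) x3=(0.7156, -0.4807, -1.7987) x4=(-1.2353, -1.3427, -1.0576)
step 25: x0=(0.0128, -0.6767, -0.8535) x1=(-0.2799, -0.2069, -1.0196) x2=(0.0633, -0.2706, 0.0054) x3=(0.6824, -0.5212, -1.7834) x4=(-1.1753, -1.3210, -1.0845)

no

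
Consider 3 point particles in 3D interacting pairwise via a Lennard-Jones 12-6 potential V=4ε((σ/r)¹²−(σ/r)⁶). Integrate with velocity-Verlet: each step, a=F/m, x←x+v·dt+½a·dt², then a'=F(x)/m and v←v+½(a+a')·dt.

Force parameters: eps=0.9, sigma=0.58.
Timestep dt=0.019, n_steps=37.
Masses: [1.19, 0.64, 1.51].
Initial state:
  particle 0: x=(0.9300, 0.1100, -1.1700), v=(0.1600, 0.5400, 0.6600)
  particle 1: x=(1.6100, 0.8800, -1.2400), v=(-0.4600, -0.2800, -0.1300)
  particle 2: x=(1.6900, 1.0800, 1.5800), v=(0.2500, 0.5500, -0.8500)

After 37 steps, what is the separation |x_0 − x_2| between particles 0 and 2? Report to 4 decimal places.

2.0890

step 0: x0=(0.9300, 0.1100, -1.1700) x1=(1.6100, 0.8800, -1.2400) x2=(1.6900, 1.0800, 1.5800)
step 1: x0=(0.9331, 0.1203, -1.1575) x1=(1.6011, 0.8745, -1.2425) x2=(1.6947, 1.0904, 1.5638)
step 2: x0=(0.9363, 0.1308, -1.1450) x1=(1.5920, 0.8688, -1.2449) x2=(1.6995, 1.1009, 1.5477)
step 3: x0=(0.9398, 0.1415, -1.1325) x1=(1.5826, 0.8627, -1.2473) x2=(1.7042, 1.1113, 1.5315)
step 4: x0=(0.9433, 0.1524, -1.1200) x1=(1.5728, 0.8562, -1.2496) x2=(1.7090, 1.1218, 1.5154)
step 5: x0=(0.9471, 0.1635, -1.1076) x1=(1.5627, 0.8494, -1.2518) x2=(1.7137, 1.1322, 1.4992)
step 6: x0=(0.9512, 0.1748, -1.0952) x1=(1.5521, 0.8420, -1.2539) x2=(1.7185, 1.1427, 1.4831)
step 7: x0=(0.9555, 0.1865, -1.0829) x1=(1.5410, 0.8340, -1.2560) x2=(1.7232, 1.1531, 1.4669)
step 8: x0=(0.9601, 0.1985, -1.0707) x1=(1.5294, 0.8254, -1.2578) x2=(1.7280, 1.1636, 1.4508)
step 9: x0=(0.9651, 0.2110, -1.0587) x1=(1.5170, 0.8161, -1.2594) x2=(1.7327, 1.1740, 1.4346)
step 10: x0=(0.9705, 0.2239, -1.0467) x1=(1.5039, 0.8059, -1.2607) x2=(1.7375, 1.1845, 1.4185)
step 11: x0=(0.9764, 0.2373, -1.0350) x1=(1.4898, 0.7947, -1.2616) x2=(1.7422, 1.1949, 1.4023)
step 12: x0=(0.9829, 0.2513, -1.0235) x1=(1.4747, 0.7823, -1.2621) x2=(1.7470, 1.2054, 1.3862)
step 13: x0=(0.9900, 0.2661, -1.0124) x1=(1.4583, 0.7686, -1.2620) x2=(1.7517, 1.2158, 1.3700)
step 14: x0=(0.9978, 0.2816, -1.0016) x1=(1.4406, 0.7535, -1.2612) x2=(1.7565, 1.2263, 1.3539)
step 15: x0=(1.0064, 0.2979, -0.9912) x1=(1.4217, 0.7370, -1.2596) x2=(1.7612, 1.2367, 1.3377)
step 16: x0=(1.0151, 0.3144, -0.9810) x1=(1.4023, 0.7201, -1.2577) x2=(1.7660, 1.2472, 1.3216)
step 17: x0=(1.0228, 0.3297, -0.9700) x1=(1.3850, 0.7053, -1.2574) x2=(1.7707, 1.2576, 1.3054)
step 18: x0=(1.0264, 0.3409, -0.9558) x1=(1.3752, 0.6983, -1.2629) x2=(1.7755, 1.2681, 1.2893)
step 19: x0=(1.0246, 0.3465, -0.9368) x1=(1.3755, 0.7017, -1.2774) x2=(1.7802, 1.2785, 1.2731)
step 20: x0=(1.0200, 0.3493, -0.9151) x1=(1.3809, 0.7103, -1.2969) x2=(1.7850, 1.2890, 1.2569)
step 21: x0=(1.0150, 0.3516, -0.8929) x1=(1.3872, 0.7197, -1.3172) x2=(1.7897, 1.2994, 1.2408)
step 22: x0=(1.0104, 0.3543, -0.8712) x1=(1.3927, 0.7284, -1.3367) x2=(1.7945, 1.3099, 1.2246)
step 23: x0=(1.0063, 0.3577, -0.8503) x1=(1.3971, 0.7360, -1.3549) x2=(1.7992, 1.3203, 1.2085)
step 24: x0=(1.0029, 0.3615, -0.8300) x1=(1.4004, 0.7425, -1.3716) x2=(1.8040, 1.3308, 1.1923)
step 25: x0=(1.0000, 0.3659, -0.8105) x1=(1.4028, 0.7481, -1.3871) x2=(1.8087, 1.3412, 1.1762)
step 26: x0=(0.9974, 0.3707, -0.7916) x1=(1.4044, 0.7530, -1.4014) x2=(1.8135, 1.3517, 1.1600)
step 27: x0=(0.9953, 0.3758, -0.7731) x1=(1.4053, 0.7573, -1.4148) x2=(1.8182, 1.3621, 1.1438)
step 28: x0=(0.9934, 0.3812, -0.7552) x1=(1.4057, 0.7611, -1.4273) x2=(1.8230, 1.3726, 1.1277)
step 29: x0=(0.9918, 0.3868, -0.7377) x1=(1.4057, 0.7644, -1.4390) x2=(1.8277, 1.3830, 1.1115)
step 30: x0=(0.9904, 0.3926, -0.7205) x1=(1.4052, 0.7674, -1.4501) x2=(1.8325, 1.3935, 1.0953)
step 31: x0=(0.9891, 0.3985, -0.7036) x1=(1.4044, 0.7701, -1.4606) x2=(1.8372, 1.4039, 1.0792)
step 32: x0=(0.9880, 0.4046, -0.6870) x1=(1.4034, 0.7726, -1.4706) x2=(1.8420, 1.4143, 1.0630)
step 33: x0=(0.9871, 0.4108, -0.6706) x1=(1.4021, 0.7748, -1.4801) x2=(1.8467, 1.4248, 1.0469)
step 34: x0=(0.9863, 0.4171, -0.6545) x1=(1.4005, 0.7768, -1.4892) x2=(1.8515, 1.4352, 1.0307)
step 35: x0=(0.9855, 0.4235, -0.6385) x1=(1.3989, 0.7787, -1.4980) x2=(1.8562, 1.4457, 1.0145)
step 36: x0=(0.9848, 0.4300, -0.6228) x1=(1.3970, 0.7805, -1.5065) x2=(1.8609, 1.4561, 0.9984)
step 37: x0=(0.9843, 0.4365, -0.6071) x1=(1.3950, 0.7821, -1.5146) x2=(1.8657, 1.4666, 0.9822)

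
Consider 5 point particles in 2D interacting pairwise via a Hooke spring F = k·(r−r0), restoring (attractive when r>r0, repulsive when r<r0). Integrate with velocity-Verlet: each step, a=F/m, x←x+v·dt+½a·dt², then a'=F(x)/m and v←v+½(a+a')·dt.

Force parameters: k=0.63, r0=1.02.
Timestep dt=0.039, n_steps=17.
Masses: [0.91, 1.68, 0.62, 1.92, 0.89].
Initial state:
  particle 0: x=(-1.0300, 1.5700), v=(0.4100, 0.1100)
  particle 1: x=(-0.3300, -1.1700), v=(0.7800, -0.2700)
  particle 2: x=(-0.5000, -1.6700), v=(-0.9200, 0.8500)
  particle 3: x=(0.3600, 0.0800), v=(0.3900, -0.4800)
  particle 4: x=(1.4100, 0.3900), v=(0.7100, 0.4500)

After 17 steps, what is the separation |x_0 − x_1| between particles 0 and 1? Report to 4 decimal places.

2.1056

step 0: x0=(-1.0300, 1.5700) x1=(-0.3300, -1.1700) x2=(-0.5000, -1.6700) x3=(0.3600, 0.0800) x4=(1.4100, 0.3900)
step 1: x0=(-1.0124, 1.5714) x1=(-0.2993, -1.1795) x2=(-0.5350, -1.6338) x3=(0.3749, 0.0612) x4=(1.4356, 0.4068)
step 2: x0=(-0.9917, 1.5671) x1=(-0.2681, -1.1871) x2=(-0.5683, -1.5917) x3=(0.3892, 0.0422) x4=(1.4571, 0.4219)
step 3: x0=(-0.9678, 1.5571) x1=(-0.2363, -1.1927) x2=(-0.5998, -1.5437) x3=(0.4029, 0.0230) x4=(1.4744, 0.4354)
step 4: x0=(-0.9408, 1.5415) x1=(-0.2040, -1.1964) x2=(-0.6295, -1.4900) x3=(0.4160, 0.0038) x4=(1.4875, 0.4472)
step 5: x0=(-0.9108, 1.5204) x1=(-0.1710, -1.1983) x2=(-0.6574, -1.4307) x3=(0.4285, -0.0155) x4=(1.4962, 0.4573)
step 6: x0=(-0.8779, 1.4939) x1=(-0.1374, -1.1983) x2=(-0.6833, -1.3659) x3=(0.4405, -0.0348) x4=(1.5008, 0.4658)
step 7: x0=(-0.8422, 1.4623) x1=(-0.1033, -1.1966) x2=(-0.7071, -1.2958) x3=(0.4518, -0.0542) x4=(1.5011, 0.4725)
step 8: x0=(-0.8038, 1.4256) x1=(-0.0686, -1.1933) x2=(-0.7289, -1.2205) x3=(0.4627, -0.0734) x4=(1.4973, 0.4777)
step 9: x0=(-0.7627, 1.3842) x1=(-0.0334, -1.1884) x2=(-0.7483, -1.1405) x3=(0.4731, -0.0926) x4=(1.4894, 0.4811)
step 10: x0=(-0.7192, 1.3382) x1=(0.0022, -1.1819) x2=(-0.7654, -1.0559) x3=(0.4829, -0.1117) x4=(1.4776, 0.4830)
step 11: x0=(-0.6733, 1.2879) x1=(0.0382, -1.1741) x2=(-0.7800, -0.9671) x3=(0.4923, -0.1307) x4=(1.4619, 0.4834)
step 12: x0=(-0.6253, 1.2337) x1=(0.0745, -1.1648) x2=(-0.7919, -0.8745) x3=(0.5013, -0.1495) x4=(1.4425, 0.4822)
step 13: x0=(-0.5752, 1.1757) x1=(0.1110, -1.1542) x2=(-0.8011, -0.7786) x3=(0.5099, -0.1681) x4=(1.4196, 0.4795)
step 14: x0=(-0.5233, 1.1144) x1=(0.1478, -1.1423) x2=(-0.8076, -0.6797) x3=(0.5180, -0.1865) x4=(1.3933, 0.4755)
step 15: x0=(-0.4697, 1.0501) x1=(0.1846, -1.1293) x2=(-0.8112, -0.5784) x3=(0.5258, -0.2048) x4=(1.3639, 0.4701)
step 16: x0=(-0.4145, 0.9830) x1=(0.2215, -1.1150) x2=(-0.8120, -0.4751) x3=(0.5333, -0.2228) x4=(1.3315, 0.4636)
step 17: x0=(-0.3580, 0.9136) x1=(0.2584, -1.0997) x2=(-0.8099, -0.3704) x3=(0.5405, -0.2406) x4=(1.2965, 0.4558)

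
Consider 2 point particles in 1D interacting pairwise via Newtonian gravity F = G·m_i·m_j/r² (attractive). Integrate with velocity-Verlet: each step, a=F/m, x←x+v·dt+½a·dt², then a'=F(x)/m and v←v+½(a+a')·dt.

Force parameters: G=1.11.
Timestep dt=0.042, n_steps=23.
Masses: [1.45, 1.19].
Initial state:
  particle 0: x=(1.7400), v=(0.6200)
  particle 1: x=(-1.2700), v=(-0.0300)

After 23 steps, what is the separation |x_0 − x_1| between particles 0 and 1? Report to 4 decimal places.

step 0: x0=(1.7400) x1=(-1.2700)
step 1: x0=(1.7659) x1=(-1.2711)
step 2: x0=(1.7916) x1=(-1.2719)
step 3: x0=(1.8170) x1=(-1.2724)
step 4: x0=(1.8421) x1=(-1.2726)
step 5: x0=(1.8671) x1=(-1.2725)
step 6: x0=(1.8918) x1=(-1.2721)
step 7: x0=(1.9162) x1=(-1.2714)
step 8: x0=(1.9404) x1=(-1.2705)
step 9: x0=(1.9644) x1=(-1.2693)
step 10: x0=(1.9882) x1=(-1.2678)
step 11: x0=(2.0118) x1=(-1.2660)
step 12: x0=(2.0351) x1=(-1.2640)
step 13: x0=(2.0583) x1=(-1.2617)
step 14: x0=(2.0812) x1=(-1.2591)
step 15: x0=(2.1039) x1=(-1.2563)
step 16: x0=(2.1264) x1=(-1.2533)
step 17: x0=(2.1487) x1=(-1.2500)
step 18: x0=(2.1708) x1=(-1.2464)
step 19: x0=(2.1927) x1=(-1.2427)
step 20: x0=(2.2144) x1=(-1.2386)
step 21: x0=(2.2359) x1=(-1.2344)
step 22: x0=(2.2572) x1=(-1.2299)
step 23: x0=(2.2783) x1=(-1.2251)

3.5034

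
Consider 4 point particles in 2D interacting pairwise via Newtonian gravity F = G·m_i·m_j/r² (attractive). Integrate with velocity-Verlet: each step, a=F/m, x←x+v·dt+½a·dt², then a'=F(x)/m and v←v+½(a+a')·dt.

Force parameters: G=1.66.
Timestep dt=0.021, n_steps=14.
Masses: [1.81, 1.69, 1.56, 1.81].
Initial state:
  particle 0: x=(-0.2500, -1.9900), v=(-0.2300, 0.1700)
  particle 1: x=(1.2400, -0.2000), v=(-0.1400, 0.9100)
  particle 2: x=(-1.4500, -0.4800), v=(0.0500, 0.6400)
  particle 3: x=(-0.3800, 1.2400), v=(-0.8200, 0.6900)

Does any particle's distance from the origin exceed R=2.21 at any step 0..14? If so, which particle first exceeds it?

no

step 0: x0=(-0.2500, -1.9900) x1=(1.2400, -0.2000) x2=(-1.4500, -0.4800) x3=(-0.3800, 1.2400)
step 1: x0=(-0.2549, -1.9862) x1=(1.2368, -0.1809) x2=(-1.4487, -0.4666) x3=(-0.3972, 1.2542)
step 2: x0=(-0.2598, -1.9818) x1=(1.2331, -0.1618) x2=(-1.4468, -0.4531) x3=(-0.4143, 1.2679)
step 3: x0=(-0.2647, -1.9769) x1=(1.2288, -0.1428) x2=(-1.4443, -0.4396) x3=(-0.4314, 1.2810)
step 4: x0=(-0.2697, -1.9714) x1=(1.2241, -0.1237) x2=(-1.4413, -0.4261) x3=(-0.4484, 1.2937)
step 5: x0=(-0.2748, -1.9654) x1=(1.2188, -0.1047) x2=(-1.4378, -0.4126) x3=(-0.4654, 1.3057)
step 6: x0=(-0.2799, -1.9589) x1=(1.2130, -0.0857) x2=(-1.4337, -0.3990) x3=(-0.4823, 1.3172)
step 7: x0=(-0.2851, -1.9518) x1=(1.2067, -0.0667) x2=(-1.4290, -0.3854) x3=(-0.4991, 1.3282)
step 8: x0=(-0.2903, -1.9442) x1=(1.1999, -0.0478) x2=(-1.4239, -0.3717) x3=(-0.5159, 1.3386)
step 9: x0=(-0.2956, -1.9361) x1=(1.1926, -0.0288) x2=(-1.4181, -0.3580) x3=(-0.5326, 1.3485)
step 10: x0=(-0.3009, -1.9274) x1=(1.1847, -0.0100) x2=(-1.4118, -0.3443) x3=(-0.5493, 1.3578)
step 11: x0=(-0.3063, -1.9182) x1=(1.1764, 0.0089) x2=(-1.4050, -0.3304) x3=(-0.5659, 1.3666)
step 12: x0=(-0.3117, -1.9084) x1=(1.1675, 0.0277) x2=(-1.3976, -0.3166) x3=(-0.5824, 1.3748)
step 13: x0=(-0.3172, -1.8982) x1=(1.1581, 0.0465) x2=(-1.3897, -0.3026) x3=(-0.5989, 1.3824)
step 14: x0=(-0.3228, -1.8873) x1=(1.1482, 0.0653) x2=(-1.3812, -0.2886) x3=(-0.6152, 1.3895)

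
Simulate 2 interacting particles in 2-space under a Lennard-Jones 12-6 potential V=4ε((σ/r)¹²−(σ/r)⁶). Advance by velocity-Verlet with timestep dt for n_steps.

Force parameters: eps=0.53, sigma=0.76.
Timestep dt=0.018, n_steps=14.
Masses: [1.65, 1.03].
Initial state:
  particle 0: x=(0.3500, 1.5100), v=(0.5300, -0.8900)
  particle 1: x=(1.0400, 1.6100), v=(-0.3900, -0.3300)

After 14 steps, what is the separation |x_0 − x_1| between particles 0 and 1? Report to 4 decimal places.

step 0: x0=(0.3500, 1.5100) x1=(1.0400, 1.6100)
step 1: x0=(0.3525, 1.4930) x1=(1.0442, 1.6057)
step 2: x0=(0.3422, 1.4738) x1=(1.0691, 1.6047)
step 3: x0=(0.3264, 1.4537) x1=(1.1026, 1.6054)
step 4: x0=(0.3092, 1.4333) x1=(1.1384, 1.6064)
step 5: x0=(0.2919, 1.4129) x1=(1.1743, 1.6075)
step 6: x0=(0.2750, 1.3926) x1=(1.2098, 1.6085)
step 7: x0=(0.2583, 1.3723) x1=(1.2448, 1.6093)
step 8: x0=(0.2419, 1.3521) x1=(1.2793, 1.6101)
step 9: x0=(0.2257, 1.3320) x1=(1.3134, 1.6108)
step 10: x0=(0.2097, 1.3119) x1=(1.3473, 1.6114)
step 11: x0=(0.1938, 1.2918) x1=(1.3810, 1.6119)
step 12: x0=(0.1781, 1.2717) x1=(1.4146, 1.6124)
step 13: x0=(0.1624, 1.2517) x1=(1.4480, 1.6129)
step 14: x0=(0.1467, 1.2317) x1=(1.4813, 1.6134)

1.3881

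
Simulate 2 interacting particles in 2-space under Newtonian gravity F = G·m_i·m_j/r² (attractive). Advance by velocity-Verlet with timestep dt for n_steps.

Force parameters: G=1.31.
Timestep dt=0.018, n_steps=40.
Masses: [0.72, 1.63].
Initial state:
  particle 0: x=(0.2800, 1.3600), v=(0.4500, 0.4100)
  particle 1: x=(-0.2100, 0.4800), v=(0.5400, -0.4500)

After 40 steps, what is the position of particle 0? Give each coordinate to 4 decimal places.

step 0: x0=(0.2800, 1.3600) x1=(-0.2100, 0.4800)
step 1: x0=(0.2879, 1.3671) x1=(-0.2002, 0.4720)
step 2: x0=(0.2955, 1.3736) x1=(-0.1903, 0.4643)
step 3: x0=(0.3029, 1.3795) x1=(-0.1802, 0.4569)
step 4: x0=(0.3099, 1.3849) x1=(-0.1700, 0.4497)
step 5: x0=(0.3166, 1.3897) x1=(-0.1597, 0.4427)
step 6: x0=(0.3230, 1.3939) x1=(-0.1492, 0.4360)
step 7: x0=(0.3292, 1.3976) x1=(-0.1387, 0.4295)
step 8: x0=(0.3352, 1.4008) x1=(-0.1280, 0.4233)
step 9: x0=(0.3408, 1.4034) x1=(-0.1172, 0.4173)
step 10: x0=(0.3462, 1.4055) x1=(-0.1063, 0.4115)
step 11: x0=(0.3514, 1.4071) x1=(-0.0953, 0.4060)
step 12: x0=(0.3564, 1.4082) x1=(-0.0842, 0.4006)
step 13: x0=(0.3611, 1.4087) x1=(-0.0729, 0.3956)
step 14: x0=(0.3656, 1.4087) x1=(-0.0616, 0.3907)
step 15: x0=(0.3699, 1.4082) x1=(-0.0502, 0.3861)
step 16: x0=(0.3739, 1.4071) x1=(-0.0387, 0.3817)
step 17: x0=(0.3778, 1.4055) x1=(-0.0271, 0.3776)
step 18: x0=(0.3814, 1.4034) x1=(-0.0154, 0.3737)
step 19: x0=(0.3848, 1.4008) x1=(-0.0036, 0.3700)
step 20: x0=(0.3881, 1.3977) x1=(0.0082, 0.3666)
step 21: x0=(0.3911, 1.3940) x1=(0.0202, 0.3634)
step 22: x0=(0.3939, 1.3897) x1=(0.0322, 0.3604)
step 23: x0=(0.3966, 1.3849) x1=(0.0443, 0.3577)
step 24: x0=(0.3991, 1.3796) x1=(0.0566, 0.3552)
step 25: x0=(0.4013, 1.3737) x1=(0.0689, 0.3530)
step 26: x0=(0.4034, 1.3672) x1=(0.0812, 0.3510)
step 27: x0=(0.4053, 1.3601) x1=(0.0937, 0.3493)
step 28: x0=(0.4070, 1.3525) x1=(0.1062, 0.3478)
step 29: x0=(0.4086, 1.3442) x1=(0.1189, 0.3466)
step 30: x0=(0.4099, 1.3354) x1=(0.1315, 0.3457)
step 31: x0=(0.4111, 1.3259) x1=(0.1443, 0.3450)
step 32: x0=(0.4121, 1.3157) x1=(0.1572, 0.3447)
step 33: x0=(0.4129, 1.3049) x1=(0.1701, 0.3446)
step 34: x0=(0.4136, 1.2934) x1=(0.1831, 0.3448)
step 35: x0=(0.4141, 1.2812) x1=(0.1962, 0.3454)
step 36: x0=(0.4144, 1.2683) x1=(0.2094, 0.3463)
step 37: x0=(0.4146, 1.2546) x1=(0.2226, 0.3475)
step 38: x0=(0.4145, 1.2401) x1=(0.2359, 0.3490)
step 39: x0=(0.4144, 1.2249) x1=(0.2493, 0.3509)
step 40: x0=(0.4140, 1.2087) x1=(0.2627, 0.3532)

(0.4140, 1.2087)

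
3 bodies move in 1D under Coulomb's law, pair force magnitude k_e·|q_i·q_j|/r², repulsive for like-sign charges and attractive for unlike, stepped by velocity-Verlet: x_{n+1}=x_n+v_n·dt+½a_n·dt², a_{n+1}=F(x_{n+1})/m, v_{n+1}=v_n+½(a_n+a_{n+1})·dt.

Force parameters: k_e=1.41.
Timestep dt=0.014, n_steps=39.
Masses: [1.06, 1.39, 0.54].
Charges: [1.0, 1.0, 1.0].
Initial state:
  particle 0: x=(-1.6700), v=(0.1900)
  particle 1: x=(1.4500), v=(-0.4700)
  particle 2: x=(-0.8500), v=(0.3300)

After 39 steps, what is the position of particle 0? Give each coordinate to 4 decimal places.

step 0: x0=(-1.6700) x1=(1.4500) x2=(-0.8500)
step 1: x0=(-1.6675) x1=(1.4434) x2=(-0.8450)
step 2: x0=(-1.6655) x1=(1.4370) x2=(-0.8394)
step 3: x0=(-1.6639) x1=(1.4305) x2=(-0.8332)
step 4: x0=(-1.6626) x1=(1.4241) x2=(-0.8263)
step 5: x0=(-1.6618) x1=(1.4178) x2=(-0.8187)
step 6: x0=(-1.6614) x1=(1.4116) x2=(-0.8106)
step 7: x0=(-1.6613) x1=(1.4054) x2=(-0.8018)
step 8: x0=(-1.6617) x1=(1.3993) x2=(-0.7925)
step 9: x0=(-1.6624) x1=(1.3932) x2=(-0.7826)
step 10: x0=(-1.6635) x1=(1.3872) x2=(-0.7721)
step 11: x0=(-1.6649) x1=(1.3812) x2=(-0.7611)
step 12: x0=(-1.6667) x1=(1.3754) x2=(-0.7496)
step 13: x0=(-1.6688) x1=(1.3696) x2=(-0.7376)
step 14: x0=(-1.6712) x1=(1.3638) x2=(-0.7251)
step 15: x0=(-1.6740) x1=(1.3581) x2=(-0.7121)
step 16: x0=(-1.6771) x1=(1.3525) x2=(-0.6988)
step 17: x0=(-1.6804) x1=(1.3470) x2=(-0.6850)
step 18: x0=(-1.6841) x1=(1.3415) x2=(-0.6708)
step 19: x0=(-1.6881) x1=(1.3361) x2=(-0.6563)
step 20: x0=(-1.6923) x1=(1.3308) x2=(-0.6413)
step 21: x0=(-1.6968) x1=(1.3255) x2=(-0.6261)
step 22: x0=(-1.7015) x1=(1.3204) x2=(-0.6106)
step 23: x0=(-1.7065) x1=(1.3153) x2=(-0.5947)
step 24: x0=(-1.7117) x1=(1.3102) x2=(-0.5786)
step 25: x0=(-1.7172) x1=(1.3053) x2=(-0.5622)
step 26: x0=(-1.7229) x1=(1.3004) x2=(-0.5456)
step 27: x0=(-1.7288) x1=(1.2956) x2=(-0.5288)
step 28: x0=(-1.7349) x1=(1.2909) x2=(-0.5118)
step 29: x0=(-1.7412) x1=(1.2863) x2=(-0.4946)
step 30: x0=(-1.7477) x1=(1.2817) x2=(-0.4772)
step 31: x0=(-1.7544) x1=(1.2773) x2=(-0.4597)
step 32: x0=(-1.7613) x1=(1.2729) x2=(-0.4420)
step 33: x0=(-1.7684) x1=(1.2686) x2=(-0.4242)
step 34: x0=(-1.7756) x1=(1.2644) x2=(-0.4063)
step 35: x0=(-1.7830) x1=(1.2603) x2=(-0.3883)
step 36: x0=(-1.7906) x1=(1.2563) x2=(-0.3703)
step 37: x0=(-1.7983) x1=(1.2524) x2=(-0.3522)
step 38: x0=(-1.8062) x1=(1.2486) x2=(-0.3340)
step 39: x0=(-1.8142) x1=(1.2449) x2=(-0.3158)

(-1.8142)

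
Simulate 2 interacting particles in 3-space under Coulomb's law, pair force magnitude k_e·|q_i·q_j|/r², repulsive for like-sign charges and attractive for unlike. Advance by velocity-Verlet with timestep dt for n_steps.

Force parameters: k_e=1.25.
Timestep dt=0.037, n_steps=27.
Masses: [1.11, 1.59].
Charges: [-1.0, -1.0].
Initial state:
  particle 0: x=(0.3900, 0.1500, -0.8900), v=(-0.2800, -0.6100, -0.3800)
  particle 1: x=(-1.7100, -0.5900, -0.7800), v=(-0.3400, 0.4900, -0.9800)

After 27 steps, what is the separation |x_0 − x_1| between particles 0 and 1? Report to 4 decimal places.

step 0: x0=(0.3900, 0.1500, -0.8900) x1=(-1.7100, -0.5900, -0.7800)
step 1: x0=(0.3798, 0.1275, -0.9041) x1=(-1.7227, -0.5719, -0.8163)
step 2: x0=(0.3699, 0.1051, -0.9181) x1=(-1.7356, -0.5539, -0.8525)
step 3: x0=(0.3603, 0.0827, -0.9322) x1=(-1.7487, -0.5359, -0.8887)
step 4: x0=(0.3509, 0.0605, -0.9463) x1=(-1.7620, -0.5180, -0.9250)
step 5: x0=(0.3419, 0.0384, -0.9604) x1=(-1.7755, -0.5002, -0.9612)
step 6: x0=(0.3333, 0.0163, -0.9745) x1=(-1.7893, -0.4824, -0.9974)
step 7: x0=(0.3249, -0.0057, -0.9886) x1=(-1.8032, -0.4647, -1.0337)
step 8: x0=(0.3168, -0.0276, -1.0027) x1=(-1.8174, -0.4470, -1.0699)
step 9: x0=(0.3091, -0.0495, -1.0168) x1=(-1.8318, -0.4294, -1.1062)
step 10: x0=(0.3017, -0.0713, -1.0309) x1=(-1.8465, -0.4118, -1.1424)
step 11: x0=(0.2946, -0.0931, -1.0449) x1=(-1.8613, -0.3942, -1.1787)
step 12: x0=(0.2878, -0.1148, -1.0589) x1=(-1.8764, -0.3767, -1.2150)
step 13: x0=(0.2814, -0.1365, -1.0729) x1=(-1.8917, -0.3592, -1.2513)
step 14: x0=(0.2752, -0.1581, -1.0869) x1=(-1.9073, -0.3417, -1.2876)
step 15: x0=(0.2694, -0.1797, -1.1009) x1=(-1.9230, -0.3242, -1.3239)
step 16: x0=(0.2639, -0.2013, -1.1148) x1=(-1.9390, -0.3068, -1.3603)
step 17: x0=(0.2587, -0.2229, -1.1287) x1=(-1.9552, -0.2893, -1.3967)
step 18: x0=(0.2538, -0.2445, -1.1425) x1=(-1.9716, -0.2719, -1.4331)
step 19: x0=(0.2493, -0.2660, -1.1563) x1=(-1.9882, -0.2545, -1.4695)
step 20: x0=(0.2450, -0.2876, -1.1701) x1=(-2.0050, -0.2370, -1.5060)
step 21: x0=(0.2410, -0.3092, -1.1838) x1=(-2.0220, -0.2196, -1.5425)
step 22: x0=(0.2373, -0.3308, -1.1975) x1=(-2.0393, -0.2022, -1.5790)
step 23: x0=(0.2339, -0.3524, -1.2111) x1=(-2.0567, -0.1847, -1.6156)
step 24: x0=(0.2307, -0.3740, -1.2247) x1=(-2.0743, -0.1672, -1.6522)
step 25: x0=(0.2279, -0.3956, -1.2382) x1=(-2.0921, -0.1497, -1.6888)
step 26: x0=(0.2253, -0.4173, -1.2517) x1=(-2.1101, -0.1322, -1.7255)
step 27: x0=(0.2229, -0.4390, -1.2651) x1=(-2.1283, -0.1147, -1.7622)

2.4250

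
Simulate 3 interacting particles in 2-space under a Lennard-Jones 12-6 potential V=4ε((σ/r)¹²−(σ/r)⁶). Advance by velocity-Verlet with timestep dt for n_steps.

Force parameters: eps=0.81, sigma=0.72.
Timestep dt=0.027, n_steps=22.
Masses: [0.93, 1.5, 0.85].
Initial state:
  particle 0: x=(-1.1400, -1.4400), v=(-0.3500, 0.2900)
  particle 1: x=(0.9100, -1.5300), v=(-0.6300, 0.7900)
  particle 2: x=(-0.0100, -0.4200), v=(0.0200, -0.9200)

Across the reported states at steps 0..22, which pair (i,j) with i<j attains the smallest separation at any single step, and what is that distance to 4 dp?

step 0: x0=(-1.1400, -1.4400) x1=(0.9100, -1.5300) x2=(-0.0100, -0.4200)
step 1: x0=(-1.1494, -1.4321) x1=(0.8930, -1.5086) x2=(-0.0094, -0.4449)
step 2: x0=(-1.1587, -1.4242) x1=(0.8758, -1.4872) x2=(-0.0089, -0.4701)
step 3: x0=(-1.1679, -1.4162) x1=(0.8586, -1.4656) x2=(-0.0082, -0.4956)
step 4: x0=(-1.1770, -1.4081) x1=(0.8412, -1.4439) x2=(-0.0074, -0.5215)
step 5: x0=(-1.1859, -1.3999) x1=(0.8236, -1.4220) x2=(-0.0064, -0.5477)
step 6: x0=(-1.1947, -1.3916) x1=(0.8058, -1.3998) x2=(-0.0052, -0.5745)
step 7: x0=(-1.2034, -1.3832) x1=(0.7877, -1.3774) x2=(-0.0036, -0.6019)
step 8: x0=(-1.2119, -1.3748) x1=(0.7692, -1.3545) x2=(-0.0015, -0.6301)
step 9: x0=(-1.2202, -1.3662) x1=(0.7502, -1.3312) x2=(0.0014, -0.6592)
step 10: x0=(-1.2284, -1.3576) x1=(0.7305, -1.3073) x2=(0.0054, -0.6895)
step 11: x0=(-1.2363, -1.3489) x1=(0.7098, -1.2826) x2=(0.0107, -0.7212)
step 12: x0=(-1.2441, -1.3400) x1=(0.6882, -1.2571) x2=(0.0176, -0.7545)
step 13: x0=(-1.2517, -1.3311) x1=(0.6658, -1.2311) x2=(0.0255, -0.7889)
step 14: x0=(-1.2590, -1.3221) x1=(0.6450, -1.2061) x2=(0.0305, -0.8213)
step 15: x0=(-1.2662, -1.3131) x1=(0.6339, -1.1873) x2=(0.0180, -0.8431)
step 16: x0=(-1.2731, -1.3039) x1=(0.6394, -1.1777) x2=(-0.0240, -0.8486)
step 17: x0=(-1.2797, -1.2947) x1=(0.6516, -1.1715) x2=(-0.0780, -0.8484)
step 18: x0=(-1.2860, -1.2853) x1=(0.6642, -1.1655) x2=(-0.1332, -0.8479)
step 19: x0=(-1.2918, -1.2758) x1=(0.6757, -1.1590) x2=(-0.1870, -0.8484)
step 20: x0=(-1.2971, -1.2661) x1=(0.6860, -1.1521) x2=(-0.2392, -0.8499)
step 21: x0=(-1.3016, -1.2561) x1=(0.6953, -1.1448) x2=(-0.2904, -0.8522)
step 22: x0=(-1.3053, -1.2457) x1=(0.7038, -1.1374) x2=(-0.3412, -0.8554)

pair (1,2), distance 0.7055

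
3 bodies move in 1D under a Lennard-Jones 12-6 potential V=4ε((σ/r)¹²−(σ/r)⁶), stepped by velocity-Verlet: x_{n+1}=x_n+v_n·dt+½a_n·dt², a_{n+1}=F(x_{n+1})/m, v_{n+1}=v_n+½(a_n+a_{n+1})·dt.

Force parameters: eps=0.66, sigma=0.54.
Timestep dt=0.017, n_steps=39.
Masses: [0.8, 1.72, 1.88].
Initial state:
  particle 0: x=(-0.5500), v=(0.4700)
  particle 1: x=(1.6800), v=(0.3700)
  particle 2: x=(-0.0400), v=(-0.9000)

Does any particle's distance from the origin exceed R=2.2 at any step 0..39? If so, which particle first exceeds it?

step 0: x0=(-0.5500) x1=(1.6800) x2=(-0.0400)
step 1: x0=(-0.5564) x1=(1.6863) x2=(-0.0492)
step 2: x0=(-0.5942) x1=(1.6926) x2=(-0.0450)
step 3: x0=(-0.6396) x1=(1.6989) x2=(-0.0376)
step 4: x0=(-0.6852) x1=(1.7051) x2=(-0.0300)
step 5: x0=(-0.7298) x1=(1.7114) x2=(-0.0230)
step 6: x0=(-0.7734) x1=(1.7177) x2=(-0.0163)
step 7: x0=(-0.8163) x1=(1.7240) x2=(-0.0099)
step 8: x0=(-0.8587) x1=(1.7303) x2=(-0.0038)
step 9: x0=(-0.9007) x1=(1.7365) x2=(0.0022)
step 10: x0=(-0.9424) x1=(1.7428) x2=(0.0081)
step 11: x0=(-0.9840) x1=(1.7491) x2=(0.0139)
step 12: x0=(-1.0254) x1=(1.7554) x2=(0.0196)
step 13: x0=(-1.0667) x1=(1.7616) x2=(0.0253)
step 14: x0=(-1.1079) x1=(1.7679) x2=(0.0309)
step 15: x0=(-1.1491) x1=(1.7742) x2=(0.0366)
step 16: x0=(-1.1902) x1=(1.7804) x2=(0.0422)
step 17: x0=(-1.2313) x1=(1.7867) x2=(0.0478)
step 18: x0=(-1.2724) x1=(1.7930) x2=(0.0534)
step 19: x0=(-1.3134) x1=(1.7992) x2=(0.0590)
step 20: x0=(-1.3545) x1=(1.8055) x2=(0.0646)
step 21: x0=(-1.3955) x1=(1.8118) x2=(0.0702)
step 22: x0=(-1.4365) x1=(1.8180) x2=(0.0758)
step 23: x0=(-1.4775) x1=(1.8243) x2=(0.0814)
step 24: x0=(-1.5185) x1=(1.8305) x2=(0.0869)
step 25: x0=(-1.5595) x1=(1.8368) x2=(0.0925)
step 26: x0=(-1.6005) x1=(1.8430) x2=(0.0981)
step 27: x0=(-1.6415) x1=(1.8493) x2=(0.1037)
step 28: x0=(-1.6825) x1=(1.8555) x2=(0.1093)
step 29: x0=(-1.7235) x1=(1.8618) x2=(0.1148)
step 30: x0=(-1.7645) x1=(1.8680) x2=(0.1204)
step 31: x0=(-1.8055) x1=(1.8743) x2=(0.1260)
step 32: x0=(-1.8464) x1=(1.8805) x2=(0.1316)
step 33: x0=(-1.8874) x1=(1.8868) x2=(0.1371)
step 34: x0=(-1.9284) x1=(1.8930) x2=(0.1427)
step 35: x0=(-1.9694) x1=(1.8993) x2=(0.1483)
step 36: x0=(-2.0104) x1=(1.9055) x2=(0.1539)
step 37: x0=(-2.0513) x1=(1.9117) x2=(0.1595)
step 38: x0=(-2.0923) x1=(1.9180) x2=(0.1651)
step 39: x0=(-2.1333) x1=(1.9242) x2=(0.1706)

no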